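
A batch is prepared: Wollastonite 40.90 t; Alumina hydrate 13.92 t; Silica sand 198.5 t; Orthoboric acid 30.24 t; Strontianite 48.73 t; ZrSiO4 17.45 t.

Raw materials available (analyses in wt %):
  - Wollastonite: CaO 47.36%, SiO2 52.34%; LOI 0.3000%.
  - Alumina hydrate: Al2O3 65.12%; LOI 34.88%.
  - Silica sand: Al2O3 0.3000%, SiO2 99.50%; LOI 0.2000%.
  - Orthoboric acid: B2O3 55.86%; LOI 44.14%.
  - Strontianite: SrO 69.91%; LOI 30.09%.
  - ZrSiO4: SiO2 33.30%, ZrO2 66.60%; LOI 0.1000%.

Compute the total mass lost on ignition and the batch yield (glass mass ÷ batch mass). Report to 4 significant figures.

Values along the way are printed with 4-significant-digit rounding when written out — the whole derivation keeps full float precision through the solve — a single rounding produces every reported result — all derived quantities (the totals, yield, the six compositions, LOI, net glass mass) are re-derived at exact precision from the weighed amounts on 316.3 t of glass exactly as printed in problem or answer.
Ignition loss by material:
  Wollastonite: 40.90 × 0.003000 = 0.1227 t
  Alumina hydrate: 13.92 × 0.3488 = 4.855 t
  Silica sand: 198.5 × 0.002000 = 0.3970 t
  Orthoboric acid: 30.24 × 0.4414 = 13.35 t
  Strontianite: 48.73 × 0.3009 = 14.66 t
  ZrSiO4: 17.45 × 0.001000 = 0.01745 t
Total LOI = 33.40 t
Glass = batch − LOI = 349.7 − 33.40 = 316.3 t

LOI loss = 33.40 t; glass = 316.3 t; yield = 90.45%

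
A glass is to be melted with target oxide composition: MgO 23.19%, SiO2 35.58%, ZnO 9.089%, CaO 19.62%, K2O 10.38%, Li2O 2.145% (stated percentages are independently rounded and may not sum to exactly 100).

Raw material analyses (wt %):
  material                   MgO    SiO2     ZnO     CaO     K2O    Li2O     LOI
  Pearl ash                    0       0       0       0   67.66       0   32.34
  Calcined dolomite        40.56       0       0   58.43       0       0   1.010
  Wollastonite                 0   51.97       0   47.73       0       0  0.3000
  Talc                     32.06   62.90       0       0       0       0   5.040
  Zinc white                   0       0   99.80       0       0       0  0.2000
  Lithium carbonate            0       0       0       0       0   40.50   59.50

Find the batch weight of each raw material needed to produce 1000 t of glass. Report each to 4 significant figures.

Every computation carries full precision at each step; mid-chain values are displayed rounded to 4 significant digits within the worked lines — exactly one rounding is applied to each reported value — all derived quantities, including glass mass, LOI, totals, six oxide percentages, the yield, are rebuilt from the weighed amounts on 1000 t of glass at full float precision as set out in the problem or the answer.
Oxide-by-oxide targets in 1000 t glass:
  MgO: 23.19% × 1000 = 231.9 t
  SiO2: 35.58% × 1000 = 355.8 t
  ZnO: 9.089% × 1000 = 90.89 t
  CaO: 19.62% × 1000 = 196.2 t
  K2O: 10.38% × 1000 = 103.8 t
  Li2O: 2.145% × 1000 = 21.45 t
Balance tally, oxide-wise, with the batch weights as given, per the basis as stated (target by target, the sums agree inside rounding margins):
  MgO: 218.4·0.4056 + 447.0·0.3206 = 231.9 t (target 231.9 t)
  SiO2: 143.6·0.5197 + 447.0·0.6290 = 355.8 t (target 355.8 t)
  ZnO: 91.07·0.9980 = 90.89 t (target 90.89 t)
  CaO: 218.4·0.5843 + 143.6·0.4773 = 196.2 t (target 196.2 t)
  K2O: 153.4·0.6766 = 103.8 t (target 103.8 t)
  Li2O: 52.96·0.4050 = 21.45 t (target 21.45 t)
Consistency of the glass mass: net batch after ignition = 1000 t (the targets, summed, come to 1000 t; basis as stated: 1000 t — differing by rounding only).
Batch grand total — Σ batch = 1106 t; Σ batch·LOI gives LOI loss = 106.5 t; as yield: glass ÷ batch → 90.38%.

Batch per 1000 t glass:
  Pearl ash: 153.4 t
  Calcined dolomite: 218.4 t
  Wollastonite: 143.6 t
  Talc: 447.0 t
  Zinc white: 91.07 t
  Lithium carbonate: 52.96 t
Total batch = 1106 t; LOI loss = 106.5 t; yield = 90.38%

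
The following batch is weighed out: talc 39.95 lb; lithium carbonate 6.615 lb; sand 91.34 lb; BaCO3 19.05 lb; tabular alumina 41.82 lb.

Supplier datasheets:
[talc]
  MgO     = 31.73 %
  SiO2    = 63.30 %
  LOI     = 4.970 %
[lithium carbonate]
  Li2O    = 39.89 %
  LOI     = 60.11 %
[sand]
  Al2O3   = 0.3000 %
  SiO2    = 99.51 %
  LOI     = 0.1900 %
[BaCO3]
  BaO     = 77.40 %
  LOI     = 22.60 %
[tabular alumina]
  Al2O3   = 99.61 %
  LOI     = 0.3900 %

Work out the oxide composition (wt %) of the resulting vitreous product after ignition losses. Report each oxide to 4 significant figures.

Intermediates appear rounded off to 4 significant figures alongside each step; all internal work carries full float precision in every operation. Every reported value is rounded exactly once — all derived quantities (glass mass, the five compositions, ignition loss, totals, the yield) are recomputed starting from the weights for 188.2 lb of glass at exact precision as set out in the problem or answer text.
Oxide-by-oxide delivered mass:
  Li2O: 6.615·0.3989 = 2.639 lb
  Al2O3: 91.34·0.003000 + 41.82·0.9961 = 41.93 lb
  MgO: 39.95·0.3173 = 12.68 lb
  SiO2: 39.95·0.6330 + 91.34·0.9951 = 116.2 lb
  BaO: 19.05·0.7740 = 14.74 lb
LOI: 39.95·0.04970 + 6.615·0.6011 + 91.34·0.001900 + 19.05·0.2260 + 41.82·0.003900 = 10.60 lb
batch − LOI leaves glass = 198.8 − 10.60 = 188.2 lb (the oxide masses sum to this)
each wt % is 100 × oxide ÷ glass

Glass mass = 188.2 lb (batch 198.8 − LOI 10.60).
Composition: Li2O 1.402%, Al2O3 22.28%, MgO 6.736%, SiO2 61.74%, BaO 7.836%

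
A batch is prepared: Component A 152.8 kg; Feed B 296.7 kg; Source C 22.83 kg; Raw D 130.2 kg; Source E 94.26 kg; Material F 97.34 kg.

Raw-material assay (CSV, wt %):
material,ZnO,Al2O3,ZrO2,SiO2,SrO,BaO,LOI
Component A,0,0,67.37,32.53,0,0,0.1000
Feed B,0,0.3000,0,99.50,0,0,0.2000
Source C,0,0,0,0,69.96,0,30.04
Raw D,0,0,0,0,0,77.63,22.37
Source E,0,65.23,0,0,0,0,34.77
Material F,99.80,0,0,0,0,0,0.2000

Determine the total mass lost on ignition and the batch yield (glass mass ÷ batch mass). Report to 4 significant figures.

LOI loss = 69.70 kg; glass = 724.4 kg; yield = 91.22%

Intermediates are shown (rounded to 4 significant digits) at each printed step; every computation maintains full float precision from start to finish — every reported value takes just one rounding. The derived quantities (six oxide percentages, glass mass, ignition loss, totals, the yield) are re-derived from the weighed amounts at 724.4 kg of glass in full precision, as given in question or answer.
Per-material ignition loss:
  Component A: 152.8 × 0.001000 = 0.1528 kg
  Feed B: 296.7 × 0.002000 = 0.5934 kg
  Source C: 22.83 × 0.3004 = 6.858 kg
  Raw D: 130.2 × 0.2237 = 29.13 kg
  Source E: 94.26 × 0.3477 = 32.77 kg
  Material F: 97.34 × 0.002000 = 0.1947 kg
Total LOI = 69.70 kg
Glass = batch − LOI = 794.1 − 69.70 = 724.4 kg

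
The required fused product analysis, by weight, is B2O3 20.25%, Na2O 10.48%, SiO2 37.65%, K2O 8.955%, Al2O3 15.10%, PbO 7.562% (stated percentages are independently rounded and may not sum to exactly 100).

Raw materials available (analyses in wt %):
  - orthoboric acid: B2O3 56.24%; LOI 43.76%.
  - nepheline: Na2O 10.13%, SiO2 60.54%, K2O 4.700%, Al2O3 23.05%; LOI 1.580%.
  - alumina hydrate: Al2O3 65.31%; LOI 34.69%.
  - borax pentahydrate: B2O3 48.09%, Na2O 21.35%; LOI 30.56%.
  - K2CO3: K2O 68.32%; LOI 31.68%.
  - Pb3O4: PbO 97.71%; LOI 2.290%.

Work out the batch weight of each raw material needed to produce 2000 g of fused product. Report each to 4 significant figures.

Batch per 2000 g fused product:
  orthoboric acid: 385.3 g
  nepheline: 1244 g
  alumina hydrate: 23.43 g
  borax pentahydrate: 391.6 g
  K2CO3: 176.6 g
  Pb3O4: 154.8 g
Total batch = 2376 g; LOI loss = 375.6 g; yield = 84.19%

Each numeric step carries full float precision in all steps. Values along the way are shown rounded off to 4 significant digits alongside each step. A single rounding produces every reported result. Derived quantities are rebuilt at full precision (six oxide percentages, LOI, totals, yield, net glass mass) from the weighed amounts for 2000 g of glass, exactly as shown in the problem or the answer.
The oxide mass targets at 2000 g fused product:
  B2O3: 20.25% × 2000 = 405.0 g
  Na2O: 10.48% × 2000 = 209.6 g
  SiO2: 37.65% × 2000 = 753.0 g
  K2O: 8.955% × 2000 = 179.1 g
  Al2O3: 15.10% × 2000 = 302.0 g
  PbO: 7.562% × 2000 = 151.2 g
A balance pass over the oxides, given the weights on record, on the stated basis (oxide sums agree with the targets up to rounding of the answer):
  B2O3: 385.3·0.5624 + 391.6·0.4809 = 405.0 g (target 405.0 g)
  Na2O: 1244·0.1013 + 391.6·0.2135 = 209.6 g (target 209.6 g)
  SiO2: 1244·0.6054 = 753.1 g (target 753.0 g)
  K2O: 1244·0.04700 + 176.6·0.6832 = 179.1 g (target 179.1 g)
  Al2O3: 1244·0.2305 + 23.43·0.6531 = 302.0 g (target 302.0 g)
  PbO: 154.8·0.9771 = 151.3 g (target 151.2 g)
Glass mass check: whole batch net of LOI = 2000 g (targets for the oxides total 2000 g; with the basis standing at 2000 g — any gap is answer rounding).
Adding the batch up: Σ batch = 2376 g; loss to ignition Σ batch·LOI = 375.6 g; yield, glass over the total, = 84.19%.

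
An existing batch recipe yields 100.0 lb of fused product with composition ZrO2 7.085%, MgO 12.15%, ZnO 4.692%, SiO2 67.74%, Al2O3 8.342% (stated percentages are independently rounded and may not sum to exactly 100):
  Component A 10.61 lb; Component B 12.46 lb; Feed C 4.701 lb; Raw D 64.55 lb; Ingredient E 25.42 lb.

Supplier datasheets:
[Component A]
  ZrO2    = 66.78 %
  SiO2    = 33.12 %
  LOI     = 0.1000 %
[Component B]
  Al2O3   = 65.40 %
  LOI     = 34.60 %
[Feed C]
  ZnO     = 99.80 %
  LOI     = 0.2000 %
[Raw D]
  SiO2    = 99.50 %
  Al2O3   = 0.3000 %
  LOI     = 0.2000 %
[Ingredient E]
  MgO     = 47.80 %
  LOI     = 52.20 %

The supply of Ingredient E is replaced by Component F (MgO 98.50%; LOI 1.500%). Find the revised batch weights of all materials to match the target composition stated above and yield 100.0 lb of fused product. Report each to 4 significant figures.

The intermediate values appear rounded to 4 significant digits on the page; all internal work maintains full precision in every operation; a single rounding produces each reported result. All derived quantities, which include five oxide percentages, yield, LOI, net glass mass, totals, are rebuilt in full float precision, as written in the problem or answer text, from the weighed amounts at 100.0 lb of glass.
Per-oxide target masses for 100.0 lb fused product:
  ZrO2: 7.085% × 100.0 = 7.085 lb
  MgO: 12.15% × 100.0 = 12.15 lb
  ZnO: 4.692% × 100.0 = 4.692 lb
  SiO2: 67.74% × 100.0 = 67.74 lb
  Al2O3: 8.342% × 100.0 = 8.342 lb
Checking each oxide sum with the batch weights as given, versus the basis set out (sums match the target masses up to rounding of the answer):
  ZrO2: 10.61·0.6678 = 7.085 lb (target 7.085 lb)
  MgO: 12.34·0.9850 = 12.15 lb (target 12.15 lb)
  ZnO: 4.701·0.9980 = 4.692 lb (target 4.692 lb)
  SiO2: 10.61·0.3312 + 64.55·0.9950 = 67.74 lb (target 67.74 lb)
  Al2O3: 12.46·0.6540 + 64.55·0.003000 = 8.342 lb (target 8.342 lb)
Auditing the glass mass value: Σ batch − LOI loss = 100.0 lb (targets for the oxides total 100.0 lb; against the stated basis, 100.0 lb — any gap is answer rounding).
Adding the batch up: Σ batch = 104.7 lb; Σ batch·LOI gives LOI loss = 4.645 lb; the yield ratio, glass ÷ batch: 95.56%.

Revised batch per 100.0 lb fused product:
  Component A: 10.61 lb
  Component B: 12.46 lb
  Feed C: 4.701 lb
  Raw D: 64.55 lb
  Component F: 12.34 lb
Total batch = 104.7 lb; LOI loss = 4.645 lb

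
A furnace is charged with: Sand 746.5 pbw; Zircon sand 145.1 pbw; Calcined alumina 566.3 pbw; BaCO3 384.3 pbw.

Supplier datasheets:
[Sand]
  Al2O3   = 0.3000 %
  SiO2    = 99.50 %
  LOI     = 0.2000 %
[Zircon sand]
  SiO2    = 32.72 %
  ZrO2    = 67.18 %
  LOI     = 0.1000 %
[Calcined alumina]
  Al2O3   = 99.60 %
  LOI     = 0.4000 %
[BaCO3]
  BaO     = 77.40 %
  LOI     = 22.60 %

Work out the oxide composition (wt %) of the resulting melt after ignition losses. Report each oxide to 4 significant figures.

Glass mass = 1751 pbw (batch 1842 − LOI 90.76).
Composition: Al2O3 32.33%, BaO 16.98%, SiO2 45.12%, ZrO2 5.566%

The intermediate values are printed rounded to four significant figures between the steps. Every computation carries full precision all the way through; each reported result takes just one rounding; derived quantities are recomputed from the batch weights at 1751 pbw of glass in exact precision (glass mass, four oxide percentages, totals, yield, ignition loss) as set out in question or answer.
Per-oxide mass from batch:
  Al2O3: 746.5·0.003000 + 566.3·0.9960 = 566.3 pbw
  BaO: 384.3·0.7740 = 297.4 pbw
  SiO2: 746.5·0.9950 + 145.1·0.3272 = 790.2 pbw
  ZrO2: 145.1·0.6718 = 97.48 pbw
LOI: 746.5·0.002000 + 145.1·0.001000 + 566.3·0.004000 + 384.3·0.2260 = 90.76 pbw
Glass = total batch minus LOI = 1842 − 90.76 = 1751 pbw (= Σ oxide masses)
wt % = 100 × oxide mass / glass mass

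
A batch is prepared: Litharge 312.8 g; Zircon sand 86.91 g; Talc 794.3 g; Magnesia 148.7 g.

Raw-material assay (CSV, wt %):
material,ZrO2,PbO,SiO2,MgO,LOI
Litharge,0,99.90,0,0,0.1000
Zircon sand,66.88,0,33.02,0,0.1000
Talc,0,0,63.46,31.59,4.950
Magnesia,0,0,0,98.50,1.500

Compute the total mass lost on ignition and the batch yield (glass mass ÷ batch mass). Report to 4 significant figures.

LOI loss = 41.95 g; glass = 1301 g; yield = 96.88%

The intermediate values are displayed, rounded to 4 significant digits, as written — all arithmetic holds exact precision through every step; every reported value takes exactly one rounding — all derived quantities are recomputed using the weight values per 1301 g of glass at exact precision (ignition loss, net glass mass, the four compositions, yield, the totals) precisely as stated by the question or the answer.
LOI of each material in turn:
  Litharge: 312.8 × 0.001000 = 0.3128 g
  Zircon sand: 86.91 × 0.001000 = 0.08691 g
  Talc: 794.3 × 0.04950 = 39.32 g
  Magnesia: 148.7 × 0.01500 = 2.230 g
Total LOI = 41.95 g
Glass = batch − LOI = 1343 − 41.95 = 1301 g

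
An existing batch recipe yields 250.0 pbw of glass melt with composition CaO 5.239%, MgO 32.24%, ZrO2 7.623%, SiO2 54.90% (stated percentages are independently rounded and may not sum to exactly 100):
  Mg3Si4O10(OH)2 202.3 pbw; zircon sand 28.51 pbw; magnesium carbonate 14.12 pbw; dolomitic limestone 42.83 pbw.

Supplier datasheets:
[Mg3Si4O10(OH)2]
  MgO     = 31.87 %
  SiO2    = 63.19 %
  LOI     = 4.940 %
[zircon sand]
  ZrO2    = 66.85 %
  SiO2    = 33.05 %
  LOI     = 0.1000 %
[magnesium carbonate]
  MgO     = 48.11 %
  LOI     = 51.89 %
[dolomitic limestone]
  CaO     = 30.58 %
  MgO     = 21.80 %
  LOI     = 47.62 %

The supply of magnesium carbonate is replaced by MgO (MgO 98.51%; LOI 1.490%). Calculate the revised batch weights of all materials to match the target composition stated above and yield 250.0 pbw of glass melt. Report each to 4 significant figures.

Revised batch per 250.0 pbw glass melt:
  Mg3Si4O10(OH)2: 202.3 pbw
  zircon sand: 28.51 pbw
  MgO: 6.895 pbw
  dolomitic limestone: 42.83 pbw
Total batch = 280.5 pbw; LOI loss = 30.52 pbw

Mid-chain values are printed rounded to four significant figures as written — full float precision is kept all the way through. Each reported number receives exactly one rounding; derived quantities are recomputed at exact precision (yield, ignition loss, the totals, glass mass, four oxide percentages) from the weighed amounts on 250.0 pbw of glass as given in the problem or the answer.
Oxide mass targets, per 250.0 pbw glass melt:
  CaO: 5.239% × 250.0 = 13.10 pbw
  MgO: 32.24% × 250.0 = 80.60 pbw
  ZrO2: 7.623% × 250.0 = 19.06 pbw
  SiO2: 54.90% × 250.0 = 137.2 pbw
A balance pass over the oxides, working from each reported weight, for the quoted basis mass (delivered sums recover each target once rounding is allowed for):
  CaO: 42.83·0.3058 = 13.10 pbw (target 13.10 pbw)
  MgO: 202.3·0.3187 + 6.895·0.9851 + 42.83·0.2180 = 80.60 pbw (target 80.60 pbw)
  ZrO2: 28.51·0.6685 = 19.06 pbw (target 19.06 pbw)
  SiO2: 202.3·0.6319 + 28.51·0.3305 = 137.3 pbw (target 137.2 pbw)
Glass mass check: total charge less LOI = 250.0 pbw (the targets, summed, come to 250.0 pbw; versus the stated basis of 250.0 pbw — gaps are rounding artifacts).
Batch grand total — Σ batch = 280.5 pbw; the LOI term Σ batch·LOI equals 30.52 pbw; yield, glass over the total, = 89.12%.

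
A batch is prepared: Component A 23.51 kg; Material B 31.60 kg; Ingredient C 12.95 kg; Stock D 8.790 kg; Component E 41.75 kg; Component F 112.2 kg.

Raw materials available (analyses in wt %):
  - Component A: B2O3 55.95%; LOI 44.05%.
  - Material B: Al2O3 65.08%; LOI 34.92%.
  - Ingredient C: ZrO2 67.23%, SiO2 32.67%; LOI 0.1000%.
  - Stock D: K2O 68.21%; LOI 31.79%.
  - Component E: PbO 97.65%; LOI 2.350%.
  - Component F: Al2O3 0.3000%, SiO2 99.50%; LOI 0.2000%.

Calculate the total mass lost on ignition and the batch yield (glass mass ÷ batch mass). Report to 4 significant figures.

Every computation runs at full precision throughout; mid-chain values appear, with 4-significant-figure rounding, alongside each step; each reported figure carries a single rounding. Derived quantities, which include net glass mass, LOI, the totals, the yield, six oxide percentages, are carried at full float precision, exactly as shown in either problem or answer, starting from the weights per 205.4 kg of glass.
Per-material ignition loss:
  Component A: 23.51 × 0.4405 = 10.36 kg
  Material B: 31.60 × 0.3492 = 11.03 kg
  Ingredient C: 12.95 × 0.001000 = 0.01295 kg
  Stock D: 8.790 × 0.3179 = 2.794 kg
  Component E: 41.75 × 0.02350 = 0.9811 kg
  Component F: 112.2 × 0.002000 = 0.2244 kg
Total LOI = 25.40 kg
Glass = batch − LOI = 230.8 − 25.40 = 205.4 kg

LOI loss = 25.40 kg; glass = 205.4 kg; yield = 88.99%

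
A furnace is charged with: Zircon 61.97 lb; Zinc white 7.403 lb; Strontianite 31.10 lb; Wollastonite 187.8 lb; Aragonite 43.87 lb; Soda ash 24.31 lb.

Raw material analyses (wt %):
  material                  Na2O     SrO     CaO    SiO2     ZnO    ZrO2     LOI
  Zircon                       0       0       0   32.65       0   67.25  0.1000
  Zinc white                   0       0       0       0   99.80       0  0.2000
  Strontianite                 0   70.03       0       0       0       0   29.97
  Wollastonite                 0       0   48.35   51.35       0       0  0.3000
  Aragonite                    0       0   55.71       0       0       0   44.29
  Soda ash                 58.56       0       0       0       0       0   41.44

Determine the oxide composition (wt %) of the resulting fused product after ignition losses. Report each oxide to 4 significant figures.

Working values are shown with 4-significant-digit rounding at each printed step; the working math runs at full float precision from first step to last; a single rounding produces every reported value; all derived quantities (the six compositions, ignition loss, the totals, the yield, glass mass) are computed from the batch weights on 317.0 lb of glass at full float precision as quoted within either problem or answer.
Per-oxide mass from batch:
  Na2O: 24.31·0.5856 = 14.24 lb
  SrO: 31.10·0.7003 = 21.78 lb
  CaO: 187.8·0.4835 + 43.87·0.5571 = 115.2 lb
  SiO2: 61.97·0.3265 + 187.8·0.5135 = 116.7 lb
  ZnO: 7.403·0.9980 = 7.388 lb
  ZrO2: 61.97·0.6725 = 41.67 lb
LOI: 61.97·0.001000 + 7.403·0.002000 + 31.10·0.2997 + 187.8·0.003000 + 43.87·0.4429 + 24.31·0.4144 = 39.46 lb
batch − LOI leaves glass = 356.5 − 39.46 = 317.0 lb (= Σ oxide masses)
oxide / glass × 100 gives the wt %

Glass mass = 317.0 lb (batch 356.5 − LOI 39.46).
Composition: Na2O 4.491%, SrO 6.871%, CaO 36.36%, SiO2 36.81%, ZnO 2.331%, ZrO2 13.15%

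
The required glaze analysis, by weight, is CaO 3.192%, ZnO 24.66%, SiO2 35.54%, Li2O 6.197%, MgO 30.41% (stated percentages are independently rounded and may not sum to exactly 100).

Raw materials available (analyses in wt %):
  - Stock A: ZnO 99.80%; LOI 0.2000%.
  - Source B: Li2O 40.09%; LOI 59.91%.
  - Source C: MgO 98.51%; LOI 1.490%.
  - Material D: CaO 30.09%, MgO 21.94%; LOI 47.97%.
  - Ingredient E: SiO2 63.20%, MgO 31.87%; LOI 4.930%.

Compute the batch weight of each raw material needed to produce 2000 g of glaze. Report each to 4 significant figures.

Batch per 2000 g glaze:
  Stock A: 494.2 g
  Source B: 309.2 g
  Source C: 206.3 g
  Material D: 212.2 g
  Ingredient E: 1125 g
Total batch = 2347 g; LOI loss = 346.6 g; yield = 85.23%

All internal work carries full float precision from first step to last. Mid-chain values are displayed, rounded to four significant digits, in the printout; a single rounding produces each reported value; all derived quantities (the five compositions, LOI, the yield, the totals, glass mass) are rebuilt in exact precision using the weight values per 2000 g of glass, exactly as printed in the question or the answer.
The oxide mass targets at 2000 g glaze:
  CaO: 3.192% × 2000 = 63.84 g
  ZnO: 24.66% × 2000 = 493.2 g
  SiO2: 35.54% × 2000 = 710.8 g
  Li2O: 6.197% × 2000 = 123.9 g
  MgO: 30.41% × 2000 = 608.2 g
Per-oxide balance check working from each reported weight, relative to the basis at hand (summed amounts equal target values given rounding of the digits):
  CaO: 212.2·0.3009 = 63.85 g (target 63.84 g)
  ZnO: 494.2·0.9980 = 493.2 g (target 493.2 g)
  SiO2: 1125·0.6320 = 711.0 g (target 710.8 g)
  Li2O: 309.2·0.4009 = 124.0 g (target 123.9 g)
  MgO: 206.3·0.9851 + 212.2·0.2194 + 1125·0.3187 = 608.3 g (target 608.2 g)
Auditing the glass mass value: batch Σ − ignition loss = 2000 g (oxide target masses add up to 2000 g; against the stated basis, 2000 g — rounding explains the deltas).
Adding the batch up: Σ batch = 2347 g; the LOI term Σ batch·LOI equals 346.6 g; yield: glass divided by total = 85.23%.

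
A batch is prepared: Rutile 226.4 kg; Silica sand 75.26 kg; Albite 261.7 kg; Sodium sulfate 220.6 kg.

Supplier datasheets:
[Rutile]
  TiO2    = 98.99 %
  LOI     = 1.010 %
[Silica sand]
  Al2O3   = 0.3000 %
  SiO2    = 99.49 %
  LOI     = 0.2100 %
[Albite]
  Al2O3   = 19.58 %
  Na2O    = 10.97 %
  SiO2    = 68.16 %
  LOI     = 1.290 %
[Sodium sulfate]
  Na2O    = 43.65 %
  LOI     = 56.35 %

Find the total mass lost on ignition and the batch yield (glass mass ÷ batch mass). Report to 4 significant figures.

LOI loss = 130.1 kg; glass = 653.8 kg; yield = 83.40%

Every computation carries full float precision at all times — values along the way are printed, with 4-significant-figure rounding, across the worked steps — every reported value takes exactly one rounding; all derived quantities are computed at full precision (ignition loss, the yield, the totals, glass mass, four oxide percentages) from the batch weights at 653.8 kg of glass as written in either problem or answer.
Each material's LOI contribution:
  Rutile: 226.4 × 0.01010 = 2.287 kg
  Silica sand: 75.26 × 0.002100 = 0.1580 kg
  Albite: 261.7 × 0.01290 = 3.376 kg
  Sodium sulfate: 220.6 × 0.5635 = 124.3 kg
Total LOI = 130.1 kg
Glass = batch − LOI = 784.0 − 130.1 = 653.8 kg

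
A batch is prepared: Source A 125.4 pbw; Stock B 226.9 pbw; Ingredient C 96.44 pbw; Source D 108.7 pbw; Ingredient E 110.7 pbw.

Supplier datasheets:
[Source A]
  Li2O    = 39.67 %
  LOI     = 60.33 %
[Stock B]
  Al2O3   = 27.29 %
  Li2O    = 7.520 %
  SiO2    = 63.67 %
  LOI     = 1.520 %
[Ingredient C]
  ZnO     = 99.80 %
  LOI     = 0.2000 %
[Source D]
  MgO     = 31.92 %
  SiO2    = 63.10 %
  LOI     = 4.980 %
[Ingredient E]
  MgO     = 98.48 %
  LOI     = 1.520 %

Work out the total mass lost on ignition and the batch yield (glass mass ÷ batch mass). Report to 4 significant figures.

LOI loss = 86.39 pbw; glass = 581.7 pbw; yield = 87.07%

Mid-chain values appear, rounded to four significant digits, when written out. Full float precision is held from start to finish — a single rounding finalizes every reported value — the derived quantities are recomputed in exact precision (the five compositions, LOI, yield, glass mass, totals) from the batch weights for 581.7 pbw of glass, as quoted within the question or the answer.
Per-material ignition loss:
  Source A: 125.4 × 0.6033 = 75.65 pbw
  Stock B: 226.9 × 0.01520 = 3.449 pbw
  Ingredient C: 96.44 × 0.002000 = 0.1929 pbw
  Source D: 108.7 × 0.04980 = 5.413 pbw
  Ingredient E: 110.7 × 0.01520 = 1.683 pbw
Total LOI = 86.39 pbw
Glass = batch − LOI = 668.1 − 86.39 = 581.7 pbw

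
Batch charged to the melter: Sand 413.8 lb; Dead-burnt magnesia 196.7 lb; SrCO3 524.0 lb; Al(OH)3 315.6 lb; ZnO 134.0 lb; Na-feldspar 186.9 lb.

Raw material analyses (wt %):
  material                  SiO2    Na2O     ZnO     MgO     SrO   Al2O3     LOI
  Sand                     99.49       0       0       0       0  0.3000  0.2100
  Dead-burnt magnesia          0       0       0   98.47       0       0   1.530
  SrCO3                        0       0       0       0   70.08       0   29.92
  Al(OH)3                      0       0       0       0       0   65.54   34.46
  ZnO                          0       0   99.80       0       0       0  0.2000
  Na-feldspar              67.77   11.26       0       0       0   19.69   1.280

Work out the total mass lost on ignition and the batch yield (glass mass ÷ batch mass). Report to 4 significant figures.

Intermediates are displayed rounded to 4 significant figures as written; every computation maintains full float precision all the way through; exactly one rounding goes into each reported result — derived quantities are computed from the weighed amounts per 1499 lb of glass in exact precision (six oxide percentages, net glass mass, yield, ignition loss, the totals) exactly as printed in the problem or answer text.
LOI of each material in turn:
  Sand: 413.8 × 0.002100 = 0.8690 lb
  Dead-burnt magnesia: 196.7 × 0.01530 = 3.010 lb
  SrCO3: 524.0 × 0.2992 = 156.8 lb
  Al(OH)3: 315.6 × 0.3446 = 108.8 lb
  ZnO: 134.0 × 0.002000 = 0.2680 lb
  Na-feldspar: 186.9 × 0.01280 = 2.392 lb
Total LOI = 272.1 lb
Glass = batch − LOI = 1771 − 272.1 = 1499 lb

LOI loss = 272.1 lb; glass = 1499 lb; yield = 84.64%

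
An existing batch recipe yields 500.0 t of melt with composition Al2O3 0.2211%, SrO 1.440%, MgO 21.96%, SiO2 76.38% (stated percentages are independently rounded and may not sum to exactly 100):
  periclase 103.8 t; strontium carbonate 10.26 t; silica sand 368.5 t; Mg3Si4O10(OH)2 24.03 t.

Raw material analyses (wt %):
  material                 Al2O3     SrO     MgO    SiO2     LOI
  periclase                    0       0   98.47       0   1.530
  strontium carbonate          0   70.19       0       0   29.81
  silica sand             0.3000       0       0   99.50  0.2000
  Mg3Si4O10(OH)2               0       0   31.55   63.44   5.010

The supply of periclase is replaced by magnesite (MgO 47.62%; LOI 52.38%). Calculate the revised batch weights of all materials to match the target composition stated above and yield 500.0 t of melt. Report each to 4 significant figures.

The working math carries full float precision at all times. Values along the way are shown rounded to four significant digits at each printed step; a single rounding completes each reported value. All derived quantities, which include totals, LOI, yield, glass mass, four oxide percentages, are carried at exact precision, exactly as shown in the question or the answer, from the batch weights for 500.0 t of glass.
Oxide mass targets, per 500.0 t melt:
  Al2O3: 0.2211% × 500.0 = 1.106 t
  SrO: 1.440% × 500.0 = 7.200 t
  MgO: 21.96% × 500.0 = 109.8 t
  SiO2: 76.38% × 500.0 = 381.9 t
A balance pass over the oxides, applying the batch weights above, at the basis given (sums match the target masses exact up to rounding of places):
  Al2O3: 368.5·0.003000 = 1.105 t (target 1.106 t)
  SrO: 10.26·0.7019 = 7.201 t (target 7.200 t)
  MgO: 214.7·0.4762 + 24.03·0.3155 = 109.8 t (target 109.8 t)
  SiO2: 368.5·0.9950 + 24.03·0.6344 = 381.9 t (target 381.9 t)
The glass-mass cross-check: whole batch net of LOI = 500.0 t (summing oxide targets gives 500.0 t; the stated basis being 500.0 t — a pure rounding effect).
Whole-batch sum: Σ batch = 617.5 t; loss to ignition Σ batch·LOI = 117.5 t; as yield: glass ÷ batch → 80.98%.

Revised batch per 500.0 t melt:
  magnesite: 214.7 t
  strontium carbonate: 10.26 t
  silica sand: 368.5 t
  Mg3Si4O10(OH)2: 24.03 t
Total batch = 617.5 t; LOI loss = 117.5 t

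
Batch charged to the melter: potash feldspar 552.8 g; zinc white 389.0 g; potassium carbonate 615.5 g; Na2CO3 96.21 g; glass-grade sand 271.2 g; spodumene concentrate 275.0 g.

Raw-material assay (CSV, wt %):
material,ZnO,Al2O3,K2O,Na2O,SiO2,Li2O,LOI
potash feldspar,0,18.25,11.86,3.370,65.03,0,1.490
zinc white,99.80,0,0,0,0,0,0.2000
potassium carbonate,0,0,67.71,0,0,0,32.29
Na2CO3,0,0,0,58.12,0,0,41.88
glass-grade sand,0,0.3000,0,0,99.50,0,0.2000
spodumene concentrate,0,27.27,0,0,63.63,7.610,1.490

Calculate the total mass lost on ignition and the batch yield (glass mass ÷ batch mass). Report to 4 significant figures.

LOI loss = 252.7 g; glass = 1947 g; yield = 88.51%

The whole derivation maintains full float precision in every operation; working values are printed, rounded to 4 significant digits, when written out; every reported result receives exactly one rounding; the derived quantities, which include the totals, ignition loss, net glass mass, yield, six oxide percentages, are rebuilt in exact precision, as set out in the problem or the answer, using the weight values for 1947 g of glass.
Per-material ignition loss:
  potash feldspar: 552.8 × 0.01490 = 8.237 g
  zinc white: 389.0 × 0.002000 = 0.7780 g
  potassium carbonate: 615.5 × 0.3229 = 198.7 g
  Na2CO3: 96.21 × 0.4188 = 40.29 g
  glass-grade sand: 271.2 × 0.002000 = 0.5424 g
  spodumene concentrate: 275.0 × 0.01490 = 4.098 g
Total LOI = 252.7 g
Glass = batch − LOI = 2200 − 252.7 = 1947 g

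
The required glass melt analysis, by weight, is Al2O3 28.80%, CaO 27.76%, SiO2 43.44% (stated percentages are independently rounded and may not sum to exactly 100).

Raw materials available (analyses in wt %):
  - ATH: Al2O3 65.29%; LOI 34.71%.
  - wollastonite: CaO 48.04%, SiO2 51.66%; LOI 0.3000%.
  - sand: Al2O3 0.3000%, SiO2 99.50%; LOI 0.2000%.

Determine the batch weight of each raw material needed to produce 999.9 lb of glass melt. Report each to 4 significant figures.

Working values are printed, rounded to 4 significant digits, when written out — all arithmetic carries full precision from start to finish; each reported figure is rounded exactly once — derived quantities are rebuilt in full float precision (ignition loss, the totals, yield, glass mass, the three compositions) from the batch weights for 999.9 lb of glass, as they appear in question or answer.
Oxide mass targets, per 999.9 lb glass melt:
  Al2O3: 28.80% × 999.9 = 288.0 lb
  CaO: 27.76% × 999.9 = 277.6 lb
  SiO2: 43.44% × 999.9 = 434.4 lb
Oxide-by-oxide audit per the reported batch figures, for the quoted basis mass (target by target, the sums agree up to rounding of the answer):
  Al2O3: 440.4·0.6529 + 136.6·0.003000 = 287.9 lb (target 288.0 lb)
  CaO: 577.8·0.4804 = 277.6 lb (target 277.6 lb)
  SiO2: 577.8·0.5166 + 136.6·0.9950 = 434.4 lb (target 434.4 lb)
The glass-mass cross-check: batch total minus LOI = 999.9 lb (summing oxide targets gives 999.9 lb; against the stated basis, 999.9 lb — a pure rounding effect).
Adding the batch up: Σ batch = 1155 lb; LOI removed, Σ of batch·LOI: 154.9 lb; the yield ratio, glass ÷ batch: 86.59%.

Batch per 999.9 lb glass melt:
  ATH: 440.4 lb
  wollastonite: 577.8 lb
  sand: 136.6 lb
Total batch = 1155 lb; LOI loss = 154.9 lb; yield = 86.59%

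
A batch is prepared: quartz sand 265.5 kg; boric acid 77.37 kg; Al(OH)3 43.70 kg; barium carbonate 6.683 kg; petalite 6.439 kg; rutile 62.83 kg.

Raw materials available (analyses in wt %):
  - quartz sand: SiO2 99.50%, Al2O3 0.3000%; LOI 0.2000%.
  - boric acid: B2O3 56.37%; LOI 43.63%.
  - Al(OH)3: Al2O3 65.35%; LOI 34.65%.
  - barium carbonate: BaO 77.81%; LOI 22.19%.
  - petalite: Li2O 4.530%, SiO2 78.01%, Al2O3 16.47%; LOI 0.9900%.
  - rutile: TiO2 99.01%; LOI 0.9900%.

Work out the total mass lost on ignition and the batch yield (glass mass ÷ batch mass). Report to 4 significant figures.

Values along the way are displayed with 4-significant-digit rounding in the working — all internal work holds exact precision at each step; each reported value takes just one rounding; all derived quantities, which include totals, yield, the six compositions, ignition loss, net glass mass, are rebuilt at exact precision, precisely as stated by the question or the answer, from the batch weights at 410.9 kg of glass.
Loss on ignition, line by line:
  quartz sand: 265.5 × 0.002000 = 0.5310 kg
  boric acid: 77.37 × 0.4363 = 33.76 kg
  Al(OH)3: 43.70 × 0.3465 = 15.14 kg
  barium carbonate: 6.683 × 0.2219 = 1.483 kg
  petalite: 6.439 × 0.009900 = 0.06375 kg
  rutile: 62.83 × 0.009900 = 0.6220 kg
Total LOI = 51.60 kg
Glass = batch − LOI = 462.5 − 51.60 = 410.9 kg

LOI loss = 51.60 kg; glass = 410.9 kg; yield = 88.84%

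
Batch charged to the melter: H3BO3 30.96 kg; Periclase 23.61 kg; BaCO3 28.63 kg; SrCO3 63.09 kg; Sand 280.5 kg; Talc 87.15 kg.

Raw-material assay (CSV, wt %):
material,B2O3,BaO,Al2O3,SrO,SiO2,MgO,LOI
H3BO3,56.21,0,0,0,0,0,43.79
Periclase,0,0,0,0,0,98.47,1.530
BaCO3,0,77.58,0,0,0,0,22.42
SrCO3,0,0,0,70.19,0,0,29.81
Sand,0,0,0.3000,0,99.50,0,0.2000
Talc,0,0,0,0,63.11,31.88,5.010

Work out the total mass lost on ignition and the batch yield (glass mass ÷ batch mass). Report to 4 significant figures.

In-progress results are printed with 4-significant-digit rounding alongside each step — all internal work runs at full precision at each step — a single rounding yields every reported figure — derived quantities, which include net glass mass, totals, the yield, the six compositions, ignition loss, are re-derived at full precision, as they appear in question or answer, from the batch weights on 469.9 kg of glass.
Each material's LOI contribution:
  H3BO3: 30.96 × 0.4379 = 13.56 kg
  Periclase: 23.61 × 0.01530 = 0.3612 kg
  BaCO3: 28.63 × 0.2242 = 6.419 kg
  SrCO3: 63.09 × 0.2981 = 18.81 kg
  Sand: 280.5 × 0.002000 = 0.5610 kg
  Talc: 87.15 × 0.05010 = 4.366 kg
Total LOI = 44.07 kg
Glass = batch − LOI = 513.9 − 44.07 = 469.9 kg

LOI loss = 44.07 kg; glass = 469.9 kg; yield = 91.42%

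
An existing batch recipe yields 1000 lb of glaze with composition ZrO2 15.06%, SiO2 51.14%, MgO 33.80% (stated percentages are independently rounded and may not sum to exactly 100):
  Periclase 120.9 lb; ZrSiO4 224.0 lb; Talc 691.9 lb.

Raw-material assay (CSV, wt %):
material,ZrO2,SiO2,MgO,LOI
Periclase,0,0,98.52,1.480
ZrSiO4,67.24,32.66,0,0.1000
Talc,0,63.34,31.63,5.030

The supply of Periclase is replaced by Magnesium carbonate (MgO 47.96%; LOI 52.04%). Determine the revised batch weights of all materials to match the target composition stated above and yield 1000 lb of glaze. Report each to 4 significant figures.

Revised batch per 1000 lb glaze:
  Magnesium carbonate: 248.4 lb
  ZrSiO4: 224.0 lb
  Talc: 691.9 lb
Total batch = 1164 lb; LOI loss = 164.3 lb

Intermediates appear (rounded to 4 significant figures) between the steps — every computation holds exact precision in all steps — each reported value carries a single rounding — the derived quantities (glass mass, the three compositions, LOI, yield, totals) are re-derived starting from the weights per 1000 lb of glass at full precision exactly as shown in the question or the answer.
The oxide mass targets at 1000 lb glaze:
  ZrO2: 15.06% × 1000 = 150.6 lb
  SiO2: 51.14% × 1000 = 511.4 lb
  MgO: 33.80% × 1000 = 338.0 lb
A balance pass over the oxides, given the weights on record, versus the basis set out (delivered sums recover each target within answer rounding):
  ZrO2: 224.0·0.6724 = 150.6 lb (target 150.6 lb)
  SiO2: 224.0·0.3266 + 691.9·0.6334 = 511.4 lb (target 511.4 lb)
  MgO: 248.4·0.4796 + 691.9·0.3163 = 338.0 lb (target 338.0 lb)
Glass-mass closure: total batch − LOI = 1000 lb (the targets, summed, come to 1000 lb; versus the stated basis of 1000 lb — a pure rounding effect).
Total batch = Σ batch = 1164 lb; LOI loss = Σ batch·LOI = 164.3 lb; the yield ratio, glass ÷ batch: 85.89%.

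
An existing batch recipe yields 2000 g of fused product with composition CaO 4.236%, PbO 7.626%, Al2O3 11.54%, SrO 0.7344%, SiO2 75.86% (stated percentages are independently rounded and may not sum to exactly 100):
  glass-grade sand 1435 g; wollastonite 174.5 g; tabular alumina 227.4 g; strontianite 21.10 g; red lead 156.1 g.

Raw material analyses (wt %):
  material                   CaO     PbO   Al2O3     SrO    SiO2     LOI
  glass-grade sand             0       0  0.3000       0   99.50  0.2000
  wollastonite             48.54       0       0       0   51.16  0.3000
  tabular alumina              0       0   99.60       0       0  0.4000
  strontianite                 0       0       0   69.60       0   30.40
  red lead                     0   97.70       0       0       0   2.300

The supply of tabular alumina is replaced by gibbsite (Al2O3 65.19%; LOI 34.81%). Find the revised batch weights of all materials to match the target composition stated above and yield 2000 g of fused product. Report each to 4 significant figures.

All internal work maintains full float precision all the way through; working values are displayed rounded off to 4 significant figures when written out — every reported value sees exactly one rounding — derived quantities, including ignition loss, glass mass, the yield, the totals, five oxide percentages, are recomputed starting from the weights at 2000 g of glass at exact precision, precisely as stated by question or answer.
Oxide-by-oxide targets in 2000 g fused product:
  CaO: 4.236% × 2000 = 84.72 g
  PbO: 7.626% × 2000 = 152.5 g
  Al2O3: 11.54% × 2000 = 230.8 g
  SrO: 0.7344% × 2000 = 14.69 g
  SiO2: 75.86% × 2000 = 1517 g
Mass-balance tally per oxide with the batch weights as given, for the quoted basis mass (each sum matches its target mass within answer rounding):
  CaO: 174.5·0.4854 = 84.70 g (target 84.72 g)
  PbO: 156.1·0.9770 = 152.5 g (target 152.5 g)
  Al2O3: 1435·0.003000 + 347.4·0.6519 = 230.8 g (target 230.8 g)
  SrO: 21.10·0.6960 = 14.69 g (target 14.69 g)
  SiO2: 1435·0.9950 + 174.5·0.5116 = 1517 g (target 1517 g)
Glass-mass bookkeeping: net batch after ignition = 2000 g (the targets, summed, come to 2000 g; stated basis 2000 g — deltas are rounding alone).
Batch grand total — Σ batch = 2134 g; Σ batch·LOI gives LOI loss = 134.3 g; yield, glass over the total, = 93.71%.

Revised batch per 2000 g fused product:
  glass-grade sand: 1435 g
  wollastonite: 174.5 g
  gibbsite: 347.4 g
  strontianite: 21.10 g
  red lead: 156.1 g
Total batch = 2134 g; LOI loss = 134.3 g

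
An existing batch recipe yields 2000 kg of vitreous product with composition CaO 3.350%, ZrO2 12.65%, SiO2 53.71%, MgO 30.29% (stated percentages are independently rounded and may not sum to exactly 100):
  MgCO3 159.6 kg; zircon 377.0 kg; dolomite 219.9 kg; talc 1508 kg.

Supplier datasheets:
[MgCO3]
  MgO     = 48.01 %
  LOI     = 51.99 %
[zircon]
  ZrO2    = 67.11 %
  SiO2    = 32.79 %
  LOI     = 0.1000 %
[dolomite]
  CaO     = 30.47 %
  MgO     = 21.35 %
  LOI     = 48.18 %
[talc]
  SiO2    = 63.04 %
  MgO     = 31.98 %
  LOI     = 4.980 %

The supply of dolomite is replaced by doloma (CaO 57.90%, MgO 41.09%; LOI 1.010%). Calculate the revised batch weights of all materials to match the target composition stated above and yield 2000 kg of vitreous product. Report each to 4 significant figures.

The working math carries exact precision in all steps; values along the way are displayed, rounded to 4 significant digits, at each printed step. Each reported result is rounded only once. All derived quantities are computed at full precision (yield, LOI, four oxide percentages, net glass mass, totals) from the batch weights for 2000 kg of glass, exactly as shown in question or answer.
Target masses of each oxide per 2000 kg vitreous product:
  CaO: 3.350% × 2000 = 67.00 kg
  ZrO2: 12.65% × 2000 = 253.0 kg
  SiO2: 53.71% × 2000 = 1074 kg
  MgO: 30.29% × 2000 = 605.8 kg
Mass-balance tally per oxide with the batch weights as given, relative to the basis at hand (summed amounts equal target values net of answer rounding effects):
  CaO: 115.7·0.5790 = 66.99 kg (target 67.00 kg)
  ZrO2: 377.0·0.6711 = 253.0 kg (target 253.0 kg)
  SiO2: 377.0·0.3279 + 1508·0.6304 = 1074 kg (target 1074 kg)
  MgO: 158.3·0.4801 + 115.7·0.4109 + 1508·0.3198 = 605.8 kg (target 605.8 kg)
Mass balance on the glass: batch Σ − ignition loss = 2000 kg (oxide target masses add up to 2000 kg; versus the stated basis of 2000 kg — any gap is answer rounding).
Adding the batch up: Σ batch = 2159 kg; ignition loss, Σ(batch × LOI) = 158.9 kg; the yield ratio, glass ÷ batch: 92.64%.

Revised batch per 2000 kg vitreous product:
  MgCO3: 158.3 kg
  zircon: 377.0 kg
  doloma: 115.7 kg
  talc: 1508 kg
Total batch = 2159 kg; LOI loss = 158.9 kg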